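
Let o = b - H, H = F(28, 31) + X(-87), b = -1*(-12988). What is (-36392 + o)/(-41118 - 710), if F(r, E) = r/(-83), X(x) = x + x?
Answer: 964031/1735862 ≈ 0.55536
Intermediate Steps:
X(x) = 2*x
b = 12988
F(r, E) = -r/83 (F(r, E) = r*(-1/83) = -r/83)
H = -14470/83 (H = -1/83*28 + 2*(-87) = -28/83 - 174 = -14470/83 ≈ -174.34)
o = 1092474/83 (o = 12988 - 1*(-14470/83) = 12988 + 14470/83 = 1092474/83 ≈ 13162.)
(-36392 + o)/(-41118 - 710) = (-36392 + 1092474/83)/(-41118 - 710) = -1928062/83/(-41828) = -1928062/83*(-1/41828) = 964031/1735862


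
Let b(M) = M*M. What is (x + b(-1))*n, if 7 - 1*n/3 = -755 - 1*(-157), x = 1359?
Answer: 2468400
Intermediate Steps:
b(M) = M**2
n = 1815 (n = 21 - 3*(-755 - 1*(-157)) = 21 - 3*(-755 + 157) = 21 - 3*(-598) = 21 + 1794 = 1815)
(x + b(-1))*n = (1359 + (-1)**2)*1815 = (1359 + 1)*1815 = 1360*1815 = 2468400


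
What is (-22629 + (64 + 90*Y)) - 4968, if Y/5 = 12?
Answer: -22133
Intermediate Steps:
Y = 60 (Y = 5*12 = 60)
(-22629 + (64 + 90*Y)) - 4968 = (-22629 + (64 + 90*60)) - 4968 = (-22629 + (64 + 5400)) - 4968 = (-22629 + 5464) - 4968 = -17165 - 4968 = -22133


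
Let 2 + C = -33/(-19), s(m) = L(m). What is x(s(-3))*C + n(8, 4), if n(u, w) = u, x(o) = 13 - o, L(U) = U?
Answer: 72/19 ≈ 3.7895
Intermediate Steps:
s(m) = m
C = -5/19 (C = -2 - 33/(-19) = -2 - 33*(-1/19) = -2 + 33/19 = -5/19 ≈ -0.26316)
x(s(-3))*C + n(8, 4) = (13 - 1*(-3))*(-5/19) + 8 = (13 + 3)*(-5/19) + 8 = 16*(-5/19) + 8 = -80/19 + 8 = 72/19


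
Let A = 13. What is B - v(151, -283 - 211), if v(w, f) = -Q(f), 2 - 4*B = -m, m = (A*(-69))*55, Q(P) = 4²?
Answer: -49269/4 ≈ -12317.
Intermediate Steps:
Q(P) = 16
m = -49335 (m = (13*(-69))*55 = -897*55 = -49335)
B = -49333/4 (B = ½ - (-1)*(-49335)/4 = ½ - ¼*49335 = ½ - 49335/4 = -49333/4 ≈ -12333.)
v(w, f) = -16 (v(w, f) = -1*16 = -16)
B - v(151, -283 - 211) = -49333/4 - 1*(-16) = -49333/4 + 16 = -49269/4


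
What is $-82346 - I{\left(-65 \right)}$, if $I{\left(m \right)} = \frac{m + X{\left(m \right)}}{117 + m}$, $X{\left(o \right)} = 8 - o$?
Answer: $- \frac{1070500}{13} \approx -82346.0$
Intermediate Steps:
$I{\left(m \right)} = \frac{8}{117 + m}$ ($I{\left(m \right)} = \frac{m - \left(-8 + m\right)}{117 + m} = \frac{8}{117 + m}$)
$-82346 - I{\left(-65 \right)} = -82346 - \frac{8}{117 - 65} = -82346 - \frac{8}{52} = -82346 - 8 \cdot \frac{1}{52} = -82346 - \frac{2}{13} = - \frac{1070500}{13}$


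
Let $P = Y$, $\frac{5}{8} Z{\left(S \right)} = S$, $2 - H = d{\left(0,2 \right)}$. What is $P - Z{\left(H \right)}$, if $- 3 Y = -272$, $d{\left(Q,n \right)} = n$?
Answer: $\frac{272}{3} \approx 90.667$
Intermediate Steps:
$H = 0$ ($H = 2 - 2 = 0$)
$Y = \frac{272}{3}$ ($Y = \left(- \frac{1}{3}\right) \left(-272\right) = \frac{272}{3} \approx 90.667$)
$Z{\left(S \right)} = \frac{8 S}{5}$
$P = \frac{272}{3} \approx 90.667$
$P - Z{\left(H \right)} = \frac{272}{3} - \frac{8}{5} \cdot 0 = \frac{272}{3} - 0 = \frac{272}{3} + 0 = \frac{272}{3}$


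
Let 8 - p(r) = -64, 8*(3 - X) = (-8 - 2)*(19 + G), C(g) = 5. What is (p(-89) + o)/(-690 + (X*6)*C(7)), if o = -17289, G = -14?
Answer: 11478/275 ≈ 41.738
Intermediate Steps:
X = 37/4 (X = 3 - (-8 - 2)*(19 - 14)/8 = 3 - (-5)*5/4 = 3 - ⅛*(-50) = 3 + 25/4 = 37/4 ≈ 9.2500)
p(r) = 72 (p(r) = 8 - 1*(-64) = 8 + 64 = 72)
(p(-89) + o)/(-690 + (X*6)*C(7)) = (72 - 17289)/(-690 + ((37/4)*6)*5) = -17217/(-690 + (111/2)*5) = -17217/(-690 + 555/2) = -17217/(-825/2) = -17217*(-2/825) = 11478/275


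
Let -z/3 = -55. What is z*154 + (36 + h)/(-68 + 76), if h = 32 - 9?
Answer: 203339/8 ≈ 25417.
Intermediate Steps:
z = 165 (z = -3*(-55) = 165)
h = 23
z*154 + (36 + h)/(-68 + 76) = 165*154 + (36 + 23)/(-68 + 76) = 25410 + 59/8 = 203339/8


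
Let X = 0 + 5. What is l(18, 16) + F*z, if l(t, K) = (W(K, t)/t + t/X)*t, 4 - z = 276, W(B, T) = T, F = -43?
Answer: 58894/5 ≈ 11779.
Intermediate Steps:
X = 5
z = -272 (z = 4 - 1*276 = 4 - 276 = -272)
l(t, K) = t*(1 + t/5) (l(t, K) = (t/t + t/5)*t = (1 + t*(⅕))*t = (1 + t/5)*t = t*(1 + t/5))
l(18, 16) + F*z = (⅕)*18*(5 + 18) - 43*(-272) = (⅕)*18*23 + 11696 = 414/5 + 11696 = 58894/5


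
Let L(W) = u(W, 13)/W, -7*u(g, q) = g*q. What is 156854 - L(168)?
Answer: 1097991/7 ≈ 1.5686e+5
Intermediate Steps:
u(g, q) = -g*q/7
L(W) = -13/7 (L(W) = (-⅐*W*13)/W = (-13*W/7)/W = -13/7)
156854 - L(168) = 156854 - 1*(-13/7) = 156854 + 13/7 = 1097991/7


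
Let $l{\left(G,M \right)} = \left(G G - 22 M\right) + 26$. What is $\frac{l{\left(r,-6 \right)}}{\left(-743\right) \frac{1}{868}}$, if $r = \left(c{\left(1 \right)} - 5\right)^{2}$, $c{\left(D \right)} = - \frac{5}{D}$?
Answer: $- \frac{8817144}{743} \approx -11867.0$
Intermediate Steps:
$r = 100$ ($r = \left(- \frac{5}{1} - 5\right)^{2} = \left(\left(-5\right) 1 - 5\right)^{2} = \left(-5 - 5\right)^{2} = \left(-10\right)^{2} = 100$)
$l{\left(G,M \right)} = 26 + G^{2} - 22 M$ ($l{\left(G,M \right)} = \left(G^{2} - 22 M\right) + 26 = 26 + G^{2} - 22 M$)
$\frac{l{\left(r,-6 \right)}}{\left(-743\right) \frac{1}{868}} = \frac{26 + 100^{2} - -132}{\left(-743\right) \frac{1}{868}} = \frac{26 + 10000 + 132}{\left(-743\right) \frac{1}{868}} = \frac{10158}{- \frac{743}{868}} = 10158 \left(- \frac{868}{743}\right) = - \frac{8817144}{743}$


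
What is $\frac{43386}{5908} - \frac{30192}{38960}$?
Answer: $\frac{6749751}{1027570} \approx 6.5686$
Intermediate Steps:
$\frac{43386}{5908} - \frac{30192}{38960} = 43386 \cdot \frac{1}{5908} - \frac{1887}{2435} = \frac{3099}{422} - \frac{1887}{2435} = \frac{6749751}{1027570}$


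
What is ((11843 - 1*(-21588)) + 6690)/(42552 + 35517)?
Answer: 757/1473 ≈ 0.51392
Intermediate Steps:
((11843 - 1*(-21588)) + 6690)/(42552 + 35517) = ((11843 + 21588) + 6690)/78069 = (33431 + 6690)*(1/78069) = 40121*(1/78069) = 757/1473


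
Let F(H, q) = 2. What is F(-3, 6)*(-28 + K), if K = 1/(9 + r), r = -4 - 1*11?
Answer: -169/3 ≈ -56.333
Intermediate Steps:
r = -15 (r = -4 - 11 = -15)
K = -⅙ (K = 1/(9 - 15) = 1/(-6) = -⅙ ≈ -0.16667)
F(-3, 6)*(-28 + K) = 2*(-28 - ⅙) = 2*(-169/6) = -169/3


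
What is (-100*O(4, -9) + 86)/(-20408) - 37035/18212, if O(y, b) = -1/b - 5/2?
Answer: -856943051/418129308 ≈ -2.0495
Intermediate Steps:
O(y, b) = -5/2 - 1/b (O(y, b) = -1/b - 5*1/2 = -1/b - 5/2 = -5/2 - 1/b)
(-100*O(4, -9) + 86)/(-20408) - 37035/18212 = (-100*(-5/2 - 1/(-9)) + 86)/(-20408) - 37035/18212 = (-100*(-5/2 - 1*(-1/9)) + 86)*(-1/20408) - 37035*1/18212 = (-100*(-5/2 + 1/9) + 86)*(-1/20408) - 37035/18212 = (-100*(-43/18) + 86)*(-1/20408) - 37035/18212 = (2150/9 + 86)*(-1/20408) - 37035/18212 = (2924/9)*(-1/20408) - 37035/18212 = -731/45918 - 37035/18212 = -856943051/418129308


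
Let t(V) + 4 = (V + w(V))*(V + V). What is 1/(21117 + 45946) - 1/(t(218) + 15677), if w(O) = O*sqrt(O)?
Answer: 1964604804854/131254330312790153 - 95048*sqrt(218)/1957179522431 ≈ 1.4251e-5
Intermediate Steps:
w(O) = O**(3/2)
t(V) = -4 + 2*V*(V + V**(3/2)) (t(V) = -4 + (V + V**(3/2))*(V + V) = -4 + (V + V**(3/2))*(2*V) = -4 + 2*V*(V + V**(3/2)))
1/(21117 + 45946) - 1/(t(218) + 15677) = 1/(21117 + 45946) - 1/((-4 + 2*218**2 + 2*218**(5/2)) + 15677) = 1/67063 - 1/((-4 + 2*47524 + 2*(47524*sqrt(218))) + 15677) = 1/67063 - 1/((-4 + 95048 + 95048*sqrt(218)) + 15677) = 1/67063 - 1/((95044 + 95048*sqrt(218)) + 15677) = 1/67063 - 1/(110721 + 95048*sqrt(218))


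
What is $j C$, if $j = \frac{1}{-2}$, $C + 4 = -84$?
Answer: $44$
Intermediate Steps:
$C = -88$ ($C = -4 - 84 = -88$)
$j = - \frac{1}{2} \approx -0.5$
$j C = \left(- \frac{1}{2}\right) \left(-88\right) = 44$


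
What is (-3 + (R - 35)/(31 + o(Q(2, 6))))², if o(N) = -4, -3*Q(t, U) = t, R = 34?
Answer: 6724/729 ≈ 9.2236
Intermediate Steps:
Q(t, U) = -t/3
(-3 + (R - 35)/(31 + o(Q(2, 6))))² = (-3 + (34 - 35)/(31 - 4))² = (-3 - 1/27)² = (-82/27)² = 6724/729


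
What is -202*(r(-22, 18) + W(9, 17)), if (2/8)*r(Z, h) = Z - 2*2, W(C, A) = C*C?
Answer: 4646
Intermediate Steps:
W(C, A) = C²
r(Z, h) = -16 + 4*Z (r(Z, h) = 4*(Z - 2*2) = 4*(Z - 4) = 4*(-4 + Z) = -16 + 4*Z)
-202*(r(-22, 18) + W(9, 17)) = -202*((-16 + 4*(-22)) + 9²) = -202*((-16 - 88) + 81) = -202*(-104 + 81) = -202*(-23) = 4646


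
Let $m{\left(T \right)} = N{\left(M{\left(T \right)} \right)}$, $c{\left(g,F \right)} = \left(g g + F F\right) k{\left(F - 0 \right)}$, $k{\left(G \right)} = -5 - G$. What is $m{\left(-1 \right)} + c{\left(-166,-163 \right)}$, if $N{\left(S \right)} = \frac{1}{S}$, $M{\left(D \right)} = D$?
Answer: $8551749$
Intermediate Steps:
$c{\left(g,F \right)} = \left(-5 - F\right) \left(F^{2} + g^{2}\right)$ ($c{\left(g,F \right)} = \left(g g + F F\right) \left(-5 - \left(F - 0\right)\right) = \left(g^{2} + F^{2}\right) \left(-5 - \left(F + 0\right)\right) = \left(F^{2} + g^{2}\right) \left(-5 - F\right) = \left(-5 - F\right) \left(F^{2} + g^{2}\right)$)
$m{\left(T \right)} = \frac{1}{T}$
$m{\left(-1 \right)} + c{\left(-166,-163 \right)} = \frac{1}{-1} - \left(5 - 163\right) \left(\left(-163\right)^{2} + \left(-166\right)^{2}\right) = -1 - - 158 \left(26569 + 27556\right) = -1 - \left(-158\right) 54125 = -1 + 8551750 = 8551749$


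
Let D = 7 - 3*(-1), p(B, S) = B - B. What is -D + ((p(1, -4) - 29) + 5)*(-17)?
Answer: 398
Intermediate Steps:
p(B, S) = 0
D = 10 (D = 7 + 3 = 10)
-D + ((p(1, -4) - 29) + 5)*(-17) = -1*10 + ((0 - 29) + 5)*(-17) = -10 + (-29 + 5)*(-17) = -10 - 24*(-17) = -10 + 408 = 398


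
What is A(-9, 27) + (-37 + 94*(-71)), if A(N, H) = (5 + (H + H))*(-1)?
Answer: -6770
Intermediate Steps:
A(N, H) = -5 - 2*H (A(N, H) = (5 + 2*H)*(-1) = -5 - 2*H)
A(-9, 27) + (-37 + 94*(-71)) = (-5 - 2*27) + (-37 + 94*(-71)) = (-5 - 54) + (-37 - 6674) = -59 - 6711 = -6770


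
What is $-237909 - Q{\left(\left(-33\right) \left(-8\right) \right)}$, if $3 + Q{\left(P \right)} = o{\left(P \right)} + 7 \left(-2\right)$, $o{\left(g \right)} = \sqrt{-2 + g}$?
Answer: $-237892 - \sqrt{262} \approx -2.3791 \cdot 10^{5}$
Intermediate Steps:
$Q{\left(P \right)} = -17 + \sqrt{-2 + P}$ ($Q{\left(P \right)} = -3 + \left(\sqrt{-2 + P} + 7 \left(-2\right)\right) = -3 + \left(\sqrt{-2 + P} - 14\right) = -3 + \left(-14 + \sqrt{-2 + P}\right) = -17 + \sqrt{-2 + P}$)
$-237909 - Q{\left(\left(-33\right) \left(-8\right) \right)} = -237909 - \left(-17 + \sqrt{-2 - -264}\right) = -237909 - \left(-17 + \sqrt{-2 + 264}\right) = -237909 - \left(-17 + \sqrt{262}\right) = -237909 + \left(17 - \sqrt{262}\right) = -237892 - \sqrt{262}$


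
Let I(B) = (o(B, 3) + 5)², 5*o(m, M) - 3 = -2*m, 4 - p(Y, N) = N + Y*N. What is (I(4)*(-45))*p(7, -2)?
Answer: -14400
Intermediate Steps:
p(Y, N) = 4 - N - N*Y (p(Y, N) = 4 - (N + Y*N) = 4 - (N + N*Y) = 4 + (-N - N*Y) = 4 - N - N*Y)
o(m, M) = ⅗ - 2*m/5 (o(m, M) = ⅗ + (-2*m)/5 = ⅗ - 2*m/5)
I(B) = (28/5 - 2*B/5)² (I(B) = ((⅗ - 2*B/5) + 5)² = (28/5 - 2*B/5)²)
(I(4)*(-45))*p(7, -2) = ((4*(-14 + 4)²/25)*(-45))*(4 - 1*(-2) - 1*(-2)*7) = (((4/25)*(-10)²)*(-45))*(4 + 2 + 14) = (((4/25)*100)*(-45))*20 = (16*(-45))*20 = -720*20 = -14400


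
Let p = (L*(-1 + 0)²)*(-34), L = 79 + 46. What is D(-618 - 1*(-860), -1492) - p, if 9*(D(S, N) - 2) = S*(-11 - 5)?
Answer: 34396/9 ≈ 3821.8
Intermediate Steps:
L = 125
p = -4250 (p = (125*(-1 + 0)²)*(-34) = (125*(-1)²)*(-34) = (125*1)*(-34) = 125*(-34) = -4250)
D(S, N) = 2 - 16*S/9 (D(S, N) = 2 + (S*(-11 - 5))/9 = 2 + (S*(-16))/9 = 2 + (-16*S)/9 = 2 - 16*S/9)
D(-618 - 1*(-860), -1492) - p = (2 - 16*(-618 - 1*(-860))/9) - 1*(-4250) = (2 - 16*(-618 + 860)/9) + 4250 = (2 - 16/9*242) + 4250 = (2 - 3872/9) + 4250 = -3854/9 + 4250 = 34396/9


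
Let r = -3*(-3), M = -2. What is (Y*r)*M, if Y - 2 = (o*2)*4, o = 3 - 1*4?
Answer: 108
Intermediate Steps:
o = -1 (o = 3 - 4 = -1)
Y = -6 (Y = 2 - 1*2*4 = 2 - 2*4 = 2 - 8 = -6)
r = 9
(Y*r)*M = -6*9*(-2) = -54*(-2) = 108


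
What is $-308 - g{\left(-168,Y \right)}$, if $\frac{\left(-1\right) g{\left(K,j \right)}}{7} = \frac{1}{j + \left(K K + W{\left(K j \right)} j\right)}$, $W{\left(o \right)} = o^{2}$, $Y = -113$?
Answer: $- \frac{12543083419643}{40724296817} \approx -308.0$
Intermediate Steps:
$g{\left(K,j \right)} = - \frac{7}{j + K^{2} + K^{2} j^{3}}$ ($g{\left(K,j \right)} = - \frac{7}{j + \left(K K + \left(K j\right)^{2} j\right)} = - \frac{7}{j + \left(K^{2} + K^{2} j^{2} j\right)} = - \frac{7}{j + \left(K^{2} + K^{2} j^{3}\right)} = - \frac{7}{j + K^{2} + K^{2} j^{3}}$)
$-308 - g{\left(-168,Y \right)} = -308 - - \frac{7}{-113 + \left(-168\right)^{2} + \left(-168\right)^{2} \left(-113\right)^{3}} = -308 - - \frac{7}{-113 + 28224 + 28224 \left(-1442897\right)} = -308 - - \frac{7}{-113 + 28224 - 40724324928} = -308 - - \frac{7}{-40724296817} = -308 - \left(-7\right) \left(- \frac{1}{40724296817}\right) = -308 - \frac{7}{40724296817} = - \frac{12543083419643}{40724296817}$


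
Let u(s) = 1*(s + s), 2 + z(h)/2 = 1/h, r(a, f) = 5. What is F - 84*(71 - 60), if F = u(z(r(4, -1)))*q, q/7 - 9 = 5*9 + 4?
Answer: -19236/5 ≈ -3847.2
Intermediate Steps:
z(h) = -4 + 2/h
u(s) = 2*s (u(s) = 1*(2*s) = 2*s)
q = 406 (q = 63 + 7*(5*9 + 4) = 63 + 7*(45 + 4) = 63 + 7*49 = 63 + 343 = 406)
F = -14616/5 (F = (2*(-4 + 2/5))*406 = (2*(-4 + 2*(⅕)))*406 = (2*(-4 + ⅖))*406 = (2*(-18/5))*406 = -36/5*406 = -14616/5 ≈ -2923.2)
F - 84*(71 - 60) = -14616/5 - 84*(71 - 60) = -14616/5 - 84*11 = -14616/5 - 924 = -19236/5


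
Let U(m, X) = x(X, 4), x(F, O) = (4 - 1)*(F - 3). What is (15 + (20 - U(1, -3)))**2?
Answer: 2809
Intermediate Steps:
x(F, O) = -9 + 3*F (x(F, O) = 3*(-3 + F) = -9 + 3*F)
U(m, X) = -9 + 3*X
(15 + (20 - U(1, -3)))**2 = (15 + (20 - (-9 + 3*(-3))))**2 = (15 + (20 - (-9 - 9)))**2 = (15 + (20 - 1*(-18)))**2 = (15 + (20 + 18))**2 = (15 + 38)**2 = 53**2 = 2809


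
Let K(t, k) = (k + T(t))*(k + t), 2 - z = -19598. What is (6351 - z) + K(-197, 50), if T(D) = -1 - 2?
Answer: -20158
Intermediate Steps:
z = 19600 (z = 2 - 1*(-19598) = 2 + 19598 = 19600)
T(D) = -3
K(t, k) = (-3 + k)*(k + t) (K(t, k) = (k - 3)*(k + t) = (-3 + k)*(k + t))
(6351 - z) + K(-197, 50) = (6351 - 1*19600) + (50**2 - 3*50 - 3*(-197) + 50*(-197)) = (6351 - 19600) + (2500 - 150 + 591 - 9850) = -13249 - 6909 = -20158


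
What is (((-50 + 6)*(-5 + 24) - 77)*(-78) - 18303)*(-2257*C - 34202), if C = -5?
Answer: -1212561387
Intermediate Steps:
(((-50 + 6)*(-5 + 24) - 77)*(-78) - 18303)*(-2257*C - 34202) = (((-50 + 6)*(-5 + 24) - 77)*(-78) - 18303)*(-2257*(-5) - 34202) = ((-44*19 - 77)*(-78) - 18303)*(11285 - 34202) = ((-836 - 77)*(-78) - 18303)*(-22917) = (-913*(-78) - 18303)*(-22917) = (71214 - 18303)*(-22917) = 52911*(-22917) = -1212561387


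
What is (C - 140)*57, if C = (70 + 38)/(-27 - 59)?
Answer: -346218/43 ≈ -8051.6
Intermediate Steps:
C = -54/43 (C = 108/(-86) = 108*(-1/86) = -54/43 ≈ -1.2558)
(C - 140)*57 = (-54/43 - 140)*57 = -6074/43*57 = -346218/43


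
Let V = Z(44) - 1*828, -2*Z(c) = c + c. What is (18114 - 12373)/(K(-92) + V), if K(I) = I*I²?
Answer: -5741/779560 ≈ -0.0073644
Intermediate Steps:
Z(c) = -c (Z(c) = -(c + c)/2 = -c)
K(I) = I³
V = -872 (V = -1*44 - 1*828 = -44 - 828 = -872)
(18114 - 12373)/(K(-92) + V) = (18114 - 12373)/((-92)³ - 872) = 5741/(-778688 - 872) = 5741/(-779560) = 5741*(-1/779560) = -5741/779560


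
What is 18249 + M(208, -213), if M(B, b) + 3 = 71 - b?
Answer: 18530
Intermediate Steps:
M(B, b) = 68 - b (M(B, b) = -3 + (71 - b) = 68 - b)
18249 + M(208, -213) = 18249 + (68 - 1*(-213)) = 18249 + (68 + 213) = 18249 + 281 = 18530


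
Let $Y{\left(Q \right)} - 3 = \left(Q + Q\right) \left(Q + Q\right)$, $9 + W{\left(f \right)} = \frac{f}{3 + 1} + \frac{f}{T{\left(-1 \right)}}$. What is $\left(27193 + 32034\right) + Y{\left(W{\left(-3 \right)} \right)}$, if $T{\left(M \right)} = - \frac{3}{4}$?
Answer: $\frac{237449}{4} \approx 59362.0$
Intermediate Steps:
$T{\left(M \right)} = - \frac{3}{4}$ ($T{\left(M \right)} = \left(-3\right) \frac{1}{4} = - \frac{3}{4}$)
$W{\left(f \right)} = -9 - \frac{13 f}{12}$ ($W{\left(f \right)} = -9 + \left(\frac{f}{3 + 1} + \frac{f}{- \frac{3}{4}}\right) = -9 + \left(\frac{f}{4} + f \left(- \frac{4}{3}\right)\right) = -9 - \left(\frac{4 f}{3} - f \frac{1}{4}\right) = -9 + \left(\frac{f}{4} - \frac{4 f}{3}\right) = -9 - \frac{13 f}{12}$)
$Y{\left(Q \right)} = 3 + 4 Q^{2}$ ($Y{\left(Q \right)} = 3 + \left(Q + Q\right) \left(Q + Q\right) = 3 + 2 Q 2 Q = 3 + 4 Q^{2}$)
$\left(27193 + 32034\right) + Y{\left(W{\left(-3 \right)} \right)} = \left(27193 + 32034\right) + \left(3 + 4 \left(-9 - - \frac{13}{4}\right)^{2}\right) = 59227 + \left(3 + 4 \left(-9 + \frac{13}{4}\right)^{2}\right) = 59227 + \left(3 + 4 \left(- \frac{23}{4}\right)^{2}\right) = 59227 + \left(3 + 4 \cdot \frac{529}{16}\right) = 59227 + \left(3 + \frac{529}{4}\right) = 59227 + \frac{541}{4} = \frac{237449}{4}$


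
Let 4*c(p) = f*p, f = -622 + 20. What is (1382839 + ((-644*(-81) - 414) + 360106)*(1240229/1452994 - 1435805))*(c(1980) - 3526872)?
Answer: 1643195287183432704578430/726497 ≈ 2.2618e+18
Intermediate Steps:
f = -602
c(p) = -301*p/2 (c(p) = (-602*p)/4 = -301*p/2)
(1382839 + ((-644*(-81) - 414) + 360106)*(1240229/1452994 - 1435805))*(c(1980) - 3526872) = (1382839 + ((-644*(-81) - 414) + 360106)*(1240229/1452994 - 1435805))*(-301/2*1980 - 3526872) = (1382839 + ((52164 - 414) + 360106)*(1240229*(1/1452994) - 1435805))*(-297990 - 3526872) = (1382839 + (51750 + 360106)*(1240229/1452994 - 1435805))*(-3824862) = (1382839 + 411856*(-2086214809941/1452994))*(-3824862) = (1382839 - 429610043381530248/726497)*(-3824862) = -429609038753145265/726497*(-3824862) = 1643195287183432704578430/726497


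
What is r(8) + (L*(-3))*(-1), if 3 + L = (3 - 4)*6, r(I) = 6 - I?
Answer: -29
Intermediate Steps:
L = -9 (L = -3 + (3 - 4)*6 = -3 - 1*6 = -3 - 6 = -9)
r(8) + (L*(-3))*(-1) = (6 - 1*8) - 9*(-3)*(-1) = (6 - 8) + 27*(-1) = -2 - 27 = -29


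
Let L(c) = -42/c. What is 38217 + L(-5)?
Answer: 191127/5 ≈ 38225.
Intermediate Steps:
38217 + L(-5) = 38217 - 42/(-5) = 38217 - 42*(-⅕) = 38217 + 42/5 = 191127/5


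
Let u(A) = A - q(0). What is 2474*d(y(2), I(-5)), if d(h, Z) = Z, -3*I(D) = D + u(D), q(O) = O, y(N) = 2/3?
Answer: 24740/3 ≈ 8246.7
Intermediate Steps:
y(N) = ⅔ (y(N) = 2*(⅓) = ⅔)
u(A) = A (u(A) = A - 1*0 = A + 0 = A)
I(D) = -2*D/3 (I(D) = -(D + D)/3 = -2*D/3)
2474*d(y(2), I(-5)) = 2474*(-⅔*(-5)) = 2474*(10/3) = 24740/3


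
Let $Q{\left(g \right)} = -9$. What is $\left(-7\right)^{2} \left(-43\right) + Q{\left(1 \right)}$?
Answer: $-2116$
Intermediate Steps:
$\left(-7\right)^{2} \left(-43\right) + Q{\left(1 \right)} = \left(-7\right)^{2} \left(-43\right) - 9 = 49 \left(-43\right) - 9 = -2107 - 9 = -2116$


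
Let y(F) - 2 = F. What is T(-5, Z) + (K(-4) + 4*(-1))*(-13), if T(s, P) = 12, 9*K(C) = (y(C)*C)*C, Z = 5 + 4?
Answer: 992/9 ≈ 110.22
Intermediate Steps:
y(F) = 2 + F
Z = 9
K(C) = C**2*(2 + C)/9 (K(C) = (((2 + C)*C)*C)/9 = ((C*(2 + C))*C)/9 = (C**2*(2 + C))/9 = C**2*(2 + C)/9)
T(-5, Z) + (K(-4) + 4*(-1))*(-13) = 12 + ((1/9)*(-4)**2*(2 - 4) + 4*(-1))*(-13) = 12 + ((1/9)*16*(-2) - 4)*(-13) = 12 + (-32/9 - 4)*(-13) = 12 - 68/9*(-13) = 12 + 884/9 = 992/9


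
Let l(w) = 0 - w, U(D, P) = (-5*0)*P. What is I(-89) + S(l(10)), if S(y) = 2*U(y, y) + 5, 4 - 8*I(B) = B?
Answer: 133/8 ≈ 16.625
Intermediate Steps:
U(D, P) = 0 (U(D, P) = 0*P = 0)
I(B) = 1/2 - B/8
l(w) = -w
S(y) = 5 (S(y) = 2*0 + 5 = 0 + 5 = 5)
I(-89) + S(l(10)) = (1/2 - 1/8*(-89)) + 5 = (1/2 + 89/8) + 5 = 93/8 + 5 = 133/8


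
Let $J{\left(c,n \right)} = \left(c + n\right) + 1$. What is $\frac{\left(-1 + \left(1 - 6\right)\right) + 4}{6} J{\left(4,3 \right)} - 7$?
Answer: $- \frac{29}{3} \approx -9.6667$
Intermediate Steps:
$J{\left(c,n \right)} = 1 + c + n$
$\frac{\left(-1 + \left(1 - 6\right)\right) + 4}{6} J{\left(4,3 \right)} - 7 = \frac{\left(-1 + \left(1 - 6\right)\right) + 4}{6} \left(1 + 4 + 3\right) - 7 = \left(\left(-1 + \left(1 - 6\right)\right) + 4\right) \frac{1}{6} \cdot 8 - 7 = \left(\left(-1 - 5\right) + 4\right) \frac{1}{6} \cdot 8 - 7 = \left(-6 + 4\right) \frac{1}{6} \cdot 8 - 7 = \left(-2\right) \frac{1}{6} \cdot 8 - 7 = \left(- \frac{1}{3}\right) 8 - 7 = - \frac{8}{3} - 7 = - \frac{29}{3}$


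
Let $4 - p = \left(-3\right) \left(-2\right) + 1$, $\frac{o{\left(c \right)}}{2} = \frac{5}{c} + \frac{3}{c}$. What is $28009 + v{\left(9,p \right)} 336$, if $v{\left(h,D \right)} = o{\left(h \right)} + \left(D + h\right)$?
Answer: $\frac{91867}{3} \approx 30622.0$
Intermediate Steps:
$o{\left(c \right)} = \frac{16}{c}$ ($o{\left(c \right)} = 2 \left(\frac{5}{c} + \frac{3}{c}\right) = 2 \frac{8}{c} = \frac{16}{c}$)
$p = -3$ ($p = 4 - \left(\left(-3\right) \left(-2\right) + 1\right) = 4 - \left(6 + 1\right) = 4 - 7 = -3$)
$v{\left(h,D \right)} = D + h + \frac{16}{h}$ ($v{\left(h,D \right)} = \frac{16}{h} + \left(D + h\right) = D + h + \frac{16}{h}$)
$28009 + v{\left(9,p \right)} 336 = 28009 + \left(-3 + 9 + \frac{16}{9}\right) 336 = 28009 + \frac{70}{9} \cdot 336 = 28009 + \frac{7840}{3} = \frac{91867}{3}$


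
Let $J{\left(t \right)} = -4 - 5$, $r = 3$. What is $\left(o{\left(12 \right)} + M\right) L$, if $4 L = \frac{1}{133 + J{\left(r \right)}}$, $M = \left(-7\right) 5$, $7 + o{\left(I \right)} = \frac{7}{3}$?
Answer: $- \frac{119}{1488} \approx -0.079973$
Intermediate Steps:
$o{\left(I \right)} = - \frac{14}{3}$ ($o{\left(I \right)} = -7 + \frac{7}{3} = - \frac{14}{3}$)
$J{\left(t \right)} = -9$ ($J{\left(t \right)} = -4 - 5 = -9$)
$M = -35$
$L = \frac{1}{496}$ ($L = \frac{1}{4 \left(133 - 9\right)} = \frac{1}{4 \cdot 124} = \frac{1}{4} \cdot \frac{1}{124} = \frac{1}{496} \approx 0.0020161$)
$\left(o{\left(12 \right)} + M\right) L = \left(- \frac{14}{3} - 35\right) \frac{1}{496} = \left(- \frac{119}{3}\right) \frac{1}{496} = - \frac{119}{1488}$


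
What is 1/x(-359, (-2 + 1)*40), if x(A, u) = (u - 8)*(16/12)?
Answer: -1/64 ≈ -0.015625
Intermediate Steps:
x(A, u) = -32/3 + 4*u/3 (x(A, u) = (-8 + u)*(16*(1/12)) = (-8 + u)*(4/3) = -32/3 + 4*u/3)
1/x(-359, (-2 + 1)*40) = 1/(-32/3 + 4*((-2 + 1)*40)/3) = 1/(-32/3 + 4*(-1*40)/3) = 1/(-32/3 + (4/3)*(-40)) = 1/(-32/3 - 160/3) = 1/(-64) = -1/64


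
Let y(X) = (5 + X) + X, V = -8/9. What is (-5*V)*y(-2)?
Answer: 40/9 ≈ 4.4444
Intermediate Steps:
V = -8/9 (V = -8*1/9 = -8/9 ≈ -0.88889)
y(X) = 5 + 2*X
(-5*V)*y(-2) = (-5*(-8/9))*(5 + 2*(-2)) = 40*(5 - 4)/9 = (40/9)*1 = 40/9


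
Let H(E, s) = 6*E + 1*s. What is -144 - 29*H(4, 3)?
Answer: -927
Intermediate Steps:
H(E, s) = s + 6*E (H(E, s) = 6*E + s = s + 6*E)
-144 - 29*H(4, 3) = -144 - 29*(3 + 6*4) = -144 - 29*(3 + 24) = -144 - 29*27 = -144 - 783 = -927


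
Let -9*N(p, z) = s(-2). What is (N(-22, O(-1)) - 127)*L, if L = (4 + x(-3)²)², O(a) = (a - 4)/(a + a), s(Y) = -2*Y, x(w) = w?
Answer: -193843/9 ≈ -21538.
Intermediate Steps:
O(a) = (-4 + a)/(2*a) (O(a) = (-4 + a)/((2*a)) = (-4 + a)*(1/(2*a)) = (-4 + a)/(2*a))
N(p, z) = -4/9 (N(p, z) = -(-2)*(-2)/9 = -⅑*4 = -4/9)
L = 169 (L = (4 + (-3)²)² = (4 + 9)² = 13² = 169)
(N(-22, O(-1)) - 127)*L = (-4/9 - 127)*169 = -1147/9*169 = -193843/9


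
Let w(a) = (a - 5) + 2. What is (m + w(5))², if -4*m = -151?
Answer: 25281/16 ≈ 1580.1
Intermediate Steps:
m = 151/4 (m = -¼*(-151) = 151/4 ≈ 37.750)
w(a) = -3 + a (w(a) = (-5 + a) + 2 = -3 + a)
(m + w(5))² = (151/4 + (-3 + 5))² = (151/4 + 2)² = (159/4)² = 25281/16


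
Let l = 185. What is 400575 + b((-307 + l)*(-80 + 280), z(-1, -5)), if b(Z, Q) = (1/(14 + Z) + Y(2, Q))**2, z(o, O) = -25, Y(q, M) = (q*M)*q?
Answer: 244159512509901/594676996 ≈ 4.1058e+5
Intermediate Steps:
Y(q, M) = M*q**2 (Y(q, M) = (M*q)*q = M*q**2)
b(Z, Q) = (1/(14 + Z) + 4*Q)**2 (b(Z, Q) = (1/(14 + Z) + Q*2**2)**2 = (1/(14 + Z) + Q*4)**2 = (1/(14 + Z) + 4*Q)**2)
400575 + b((-307 + l)*(-80 + 280), z(-1, -5)) = 400575 + (1 + 56*(-25) + 4*(-25)*((-307 + 185)*(-80 + 280)))**2/(14 + (-307 + 185)*(-80 + 280))**2 = 400575 + (1 - 1400 + 4*(-25)*(-122*200))**2/(14 - 122*200)**2 = 400575 + (1 - 1400 + 4*(-25)*(-24400))**2/(14 - 24400)**2 = 400575 + (1 - 1400 + 2440000)**2/(-24386)**2 = 400575 + (1/594676996)*2438601**2 = 400575 + (1/594676996)*5946774837201 = 400575 + 5946774837201/594676996 = 244159512509901/594676996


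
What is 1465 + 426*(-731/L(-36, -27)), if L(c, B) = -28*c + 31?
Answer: 1210729/1039 ≈ 1165.3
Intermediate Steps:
L(c, B) = 31 - 28*c
1465 + 426*(-731/L(-36, -27)) = 1465 + 426*(-731/(31 - 28*(-36))) = 1465 + 426*(-731/(31 + 1008)) = 1465 + 426*(-731/1039) = 1465 - 311406/1039 = 1210729/1039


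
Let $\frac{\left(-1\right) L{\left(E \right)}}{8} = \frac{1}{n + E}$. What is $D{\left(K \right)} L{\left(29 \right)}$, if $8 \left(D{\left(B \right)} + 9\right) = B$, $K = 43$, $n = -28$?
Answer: $29$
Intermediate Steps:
$L{\left(E \right)} = - \frac{8}{-28 + E}$
$D{\left(B \right)} = -9 + \frac{B}{8}$
$D{\left(K \right)} L{\left(29 \right)} = \left(-9 + \frac{1}{8} \cdot 43\right) \left(- \frac{8}{-28 + 29}\right) = \left(-9 + \frac{43}{8}\right) \left(- \frac{8}{1}\right) = - \frac{29 \left(\left(-8\right) 1\right)}{8} = \left(- \frac{29}{8}\right) \left(-8\right) = 29$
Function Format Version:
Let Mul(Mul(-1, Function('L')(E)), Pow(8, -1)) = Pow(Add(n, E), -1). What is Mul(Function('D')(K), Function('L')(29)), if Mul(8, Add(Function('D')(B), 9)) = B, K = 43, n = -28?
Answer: 29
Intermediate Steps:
Function('L')(E) = Mul(-8, Pow(Add(-28, E), -1))
Function('D')(B) = Add(-9, Mul(Rational(1, 8), B))
Mul(Function('D')(K), Function('L')(29)) = Mul(Add(-9, Mul(Rational(1, 8), 43)), Mul(-8, Pow(Add(-28, 29), -1))) = Mul(Add(-9, Rational(43, 8)), Mul(-8, Pow(1, -1))) = Mul(Rational(-29, 8), Mul(-8, 1)) = Mul(Rational(-29, 8), -8) = 29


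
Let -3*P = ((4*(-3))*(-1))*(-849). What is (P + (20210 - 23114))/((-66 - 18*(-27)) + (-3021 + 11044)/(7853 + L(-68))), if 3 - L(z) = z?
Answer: 3898608/3336103 ≈ 1.1686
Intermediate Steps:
L(z) = 3 - z
P = 3396 (P = -(4*(-3))*(-1)*(-849)/3 = -(-12*(-1))*(-849)/3 = -4*(-849) = -1/3*(-10188) = 3396)
(P + (20210 - 23114))/((-66 - 18*(-27)) + (-3021 + 11044)/(7853 + L(-68))) = (3396 + (20210 - 23114))/((-66 - 18*(-27)) + (-3021 + 11044)/(7853 + (3 - 1*(-68)))) = (3396 - 2904)/((-66 + 486) + 8023/(7853 + (3 + 68))) = 492/(420 + 8023/(7853 + 71)) = 492/(420 + 8023/7924) = 492/(3336103/7924) = 492*(7924/3336103) = 3898608/3336103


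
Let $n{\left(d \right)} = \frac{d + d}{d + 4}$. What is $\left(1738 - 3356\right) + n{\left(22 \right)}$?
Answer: $- \frac{21012}{13} \approx -1616.3$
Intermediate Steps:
$n{\left(d \right)} = \frac{2 d}{4 + d}$
$\left(1738 - 3356\right) + n{\left(22 \right)} = \left(1738 - 3356\right) + 2 \cdot 22 \frac{1}{4 + 22} = -1618 + 2 \cdot 22 \cdot \frac{1}{26} = -1618 + \frac{22}{13} = - \frac{21012}{13}$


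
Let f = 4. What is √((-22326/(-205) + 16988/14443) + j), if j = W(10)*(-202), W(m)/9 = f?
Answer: I*√62784406941543430/2960815 ≈ 84.628*I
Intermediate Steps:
W(m) = 36 (W(m) = 9*4 = 36)
j = -7272 (j = 36*(-202) = -7272)
√((-22326/(-205) + 16988/14443) + j) = √((-22326/(-205) + 16988/14443) - 7272) = √((-22326*(-1/205) + 16988*(1/14443)) - 7272) = √((22326/205 + 16988/14443) - 7272) = √(325936958/2960815 - 7272) = √(-21205109722/2960815) = I*√62784406941543430/2960815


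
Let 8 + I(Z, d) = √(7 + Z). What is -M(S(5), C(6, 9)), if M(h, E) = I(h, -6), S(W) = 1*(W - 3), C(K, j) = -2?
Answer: 5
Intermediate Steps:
S(W) = -3 + W (S(W) = 1*(-3 + W) = -3 + W)
I(Z, d) = -8 + √(7 + Z)
M(h, E) = -8 + √(7 + h)
-M(S(5), C(6, 9)) = -(-8 + √(7 + (-3 + 5))) = -(-8 + √(7 + 2)) = -(-8 + √9) = -(-8 + 3) = -1*(-5) = 5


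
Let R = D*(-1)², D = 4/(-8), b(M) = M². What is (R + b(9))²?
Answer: 25921/4 ≈ 6480.3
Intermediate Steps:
D = -½ (D = 4*(-⅛) = -½ ≈ -0.50000)
R = -½ (R = -½*(-1)² = -½*1 = -½ ≈ -0.50000)
(R + b(9))² = (-½ + 9²)² = (-½ + 81)² = (161/2)² = 25921/4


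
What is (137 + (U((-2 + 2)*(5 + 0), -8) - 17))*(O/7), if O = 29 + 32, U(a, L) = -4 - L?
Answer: 7564/7 ≈ 1080.6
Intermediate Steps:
O = 61
(137 + (U((-2 + 2)*(5 + 0), -8) - 17))*(O/7) = (137 + ((-4 - 1*(-8)) - 17))*(61/7) = (137 + ((-4 + 8) - 17))*(61*(⅐)) = (137 + (4 - 17))*(61/7) = (137 - 13)*(61/7) = 124*(61/7) = 7564/7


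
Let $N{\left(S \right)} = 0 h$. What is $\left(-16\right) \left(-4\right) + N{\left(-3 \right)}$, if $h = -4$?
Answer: $64$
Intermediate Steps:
$N{\left(S \right)} = 0$ ($N{\left(S \right)} = 0 \left(-4\right) = 0$)
$\left(-16\right) \left(-4\right) + N{\left(-3 \right)} = \left(-16\right) \left(-4\right) + 0 = 64 + 0 = 64$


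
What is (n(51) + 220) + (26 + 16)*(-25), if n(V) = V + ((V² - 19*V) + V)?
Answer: 904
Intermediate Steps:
n(V) = V² - 17*V (n(V) = V + (V² - 18*V) = V² - 17*V)
(n(51) + 220) + (26 + 16)*(-25) = (51*(-17 + 51) + 220) + (26 + 16)*(-25) = (51*34 + 220) + 42*(-25) = (1734 + 220) - 1050 = 1954 - 1050 = 904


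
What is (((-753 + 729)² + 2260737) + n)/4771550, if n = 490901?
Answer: 1376107/2385775 ≈ 0.57680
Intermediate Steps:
(((-753 + 729)² + 2260737) + n)/4771550 = (((-753 + 729)² + 2260737) + 490901)/4771550 = (((-24)² + 2260737) + 490901)*(1/4771550) = ((576 + 2260737) + 490901)*(1/4771550) = (2261313 + 490901)*(1/4771550) = 2752214*(1/4771550) = 1376107/2385775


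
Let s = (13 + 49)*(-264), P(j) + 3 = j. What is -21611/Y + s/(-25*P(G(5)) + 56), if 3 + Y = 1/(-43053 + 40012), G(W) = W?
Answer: 40828779/9124 ≈ 4474.9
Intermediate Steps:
P(j) = -3 + j
Y = -9124/3041 (Y = -3 + 1/(-43053 + 40012) = -3 + 1/(-3041) = -3 - 1/3041 = -9124/3041 ≈ -3.0003)
s = -16368 (s = 62*(-264) = -16368)
-21611/Y + s/(-25*P(G(5)) + 56) = -21611/(-9124/3041) - 16368/(-25*(-3 + 5) + 56) = -21611*(-3041/9124) - 16368/(-25*2 + 56) = 65719051/9124 - 16368/(-50 + 56) = 65719051/9124 - 16368/6 = 65719051/9124 - 16368*1/6 = 65719051/9124 - 2728 = 40828779/9124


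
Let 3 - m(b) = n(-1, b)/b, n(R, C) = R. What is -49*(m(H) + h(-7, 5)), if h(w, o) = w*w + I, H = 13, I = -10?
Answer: -26803/13 ≈ -2061.8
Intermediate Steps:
m(b) = 3 + 1/b (m(b) = 3 - (-1)/b = 3 + 1/b)
h(w, o) = -10 + w² (h(w, o) = w*w - 10 = w² - 10 = -10 + w²)
-49*(m(H) + h(-7, 5)) = -49*((3 + 1/13) + (-10 + (-7)²)) = -49*((3 + 1/13) + (-10 + 49)) = -49*(40/13 + 39) = -49*547/13 = -26803/13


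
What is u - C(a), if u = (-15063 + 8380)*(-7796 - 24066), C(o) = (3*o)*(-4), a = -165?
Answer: 212931766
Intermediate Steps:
C(o) = -12*o
u = 212933746 (u = -6683*(-31862) = 212933746)
u - C(a) = 212933746 - (-12)*(-165) = 212933746 - 1*1980 = 212933746 - 1980 = 212931766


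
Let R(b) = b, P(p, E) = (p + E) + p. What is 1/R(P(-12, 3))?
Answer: -1/21 ≈ -0.047619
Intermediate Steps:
P(p, E) = E + 2*p (P(p, E) = (E + p) + p = E + 2*p)
1/R(P(-12, 3)) = 1/(3 + 2*(-12)) = 1/(3 - 24) = 1/(-21) = -1/21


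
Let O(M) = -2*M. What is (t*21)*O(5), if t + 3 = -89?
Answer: 19320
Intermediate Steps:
t = -92 (t = -3 - 89 = -92)
(t*21)*O(5) = (-92*21)*(-2*5) = -1932*(-10) = 19320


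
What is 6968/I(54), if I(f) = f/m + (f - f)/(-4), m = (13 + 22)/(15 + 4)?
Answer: 121940/513 ≈ 237.70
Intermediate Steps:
m = 35/19 ≈ 1.8421
I(f) = 19*f/35 (I(f) = f/(35/19) + (f - f)/(-4) = f*(19/35) + 0*(-¼) = 19*f/35 + 0 = 19*f/35)
6968/I(54) = 6968/(((19/35)*54)) = 6968/(1026/35) = 6968*(35/1026) = 121940/513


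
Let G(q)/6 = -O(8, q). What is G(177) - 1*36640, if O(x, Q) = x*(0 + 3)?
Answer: -36784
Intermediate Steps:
O(x, Q) = 3*x (O(x, Q) = x*3 = 3*x)
G(q) = -144 (G(q) = 6*(-3*8) = 6*(-1*24) = 6*(-24) = -144)
G(177) - 1*36640 = -144 - 1*36640 = -144 - 36640 = -36784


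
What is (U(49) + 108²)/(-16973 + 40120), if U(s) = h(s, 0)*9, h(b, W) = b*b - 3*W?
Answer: 33273/23147 ≈ 1.4375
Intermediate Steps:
h(b, W) = b² - 3*W
U(s) = 9*s² (U(s) = (s² - 3*0)*9 = (s² + 0)*9 = s²*9 = 9*s²)
(U(49) + 108²)/(-16973 + 40120) = (9*49² + 108²)/(-16973 + 40120) = (9*2401 + 11664)/23147 = (21609 + 11664)*(1/23147) = 33273*(1/23147) = 33273/23147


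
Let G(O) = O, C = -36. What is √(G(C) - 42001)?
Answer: I*√42037 ≈ 205.03*I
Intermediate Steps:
√(G(C) - 42001) = √(-36 - 42001) = √(-42037) = I*√42037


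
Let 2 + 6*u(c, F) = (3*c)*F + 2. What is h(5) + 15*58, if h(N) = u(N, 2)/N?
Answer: 871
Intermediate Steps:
u(c, F) = F*c/2 (u(c, F) = -⅓ + ((3*c)*F + 2)/6 = -⅓ + (3*F*c + 2)/6 = -⅓ + (2 + 3*F*c)/6 = -⅓ + (⅓ + F*c/2) = F*c/2)
h(N) = 1 (h(N) = ((½)*2*N)/N = N/N = 1)
h(5) + 15*58 = 1 + 15*58 = 1 + 870 = 871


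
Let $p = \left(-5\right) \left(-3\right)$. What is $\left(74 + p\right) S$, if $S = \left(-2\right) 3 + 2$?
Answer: $-356$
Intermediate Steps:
$p = 15$
$S = -4$ ($S = -6 + 2 = -4$)
$\left(74 + p\right) S = \left(74 + 15\right) \left(-4\right) = 89 \left(-4\right) = -356$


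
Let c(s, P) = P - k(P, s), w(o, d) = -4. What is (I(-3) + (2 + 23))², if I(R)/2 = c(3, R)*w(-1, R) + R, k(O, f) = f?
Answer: 4489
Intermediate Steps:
c(s, P) = P - s
I(R) = 24 - 6*R (I(R) = 2*((R - 1*3)*(-4) + R) = 2*((R - 3)*(-4) + R) = 2*((-3 + R)*(-4) + R) = 2*((12 - 4*R) + R) = 2*(12 - 3*R) = 24 - 6*R)
(I(-3) + (2 + 23))² = ((24 - 6*(-3)) + (2 + 23))² = ((24 + 18) + 25)² = (42 + 25)² = 67² = 4489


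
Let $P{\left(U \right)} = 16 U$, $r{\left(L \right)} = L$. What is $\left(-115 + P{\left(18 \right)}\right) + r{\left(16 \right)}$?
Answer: $189$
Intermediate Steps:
$\left(-115 + P{\left(18 \right)}\right) + r{\left(16 \right)} = \left(-115 + 16 \cdot 18\right) + 16 = \left(-115 + 288\right) + 16 = 173 + 16 = 189$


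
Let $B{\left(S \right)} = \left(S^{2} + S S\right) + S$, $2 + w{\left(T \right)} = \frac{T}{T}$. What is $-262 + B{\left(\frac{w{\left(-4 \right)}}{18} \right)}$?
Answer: $- \frac{21226}{81} \approx -262.05$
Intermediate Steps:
$w{\left(T \right)} = -1$ ($w{\left(T \right)} = -2 + \frac{T}{T} = -2 + 1 = -1$)
$B{\left(S \right)} = S + 2 S^{2}$ ($B{\left(S \right)} = \left(S^{2} + S^{2}\right) + S = 2 S^{2} + S = S + 2 S^{2}$)
$-262 + B{\left(\frac{w{\left(-4 \right)}}{18} \right)} = -262 + - \frac{1}{18} \left(1 + 2 \left(- \frac{1}{18}\right)\right) = -262 + \left(-1\right) \frac{1}{18} \left(1 + 2 \left(\left(-1\right) \frac{1}{18}\right)\right) = -262 - \frac{1 + 2 \left(- \frac{1}{18}\right)}{18} = -262 - \frac{1 - \frac{1}{9}}{18} = -262 - \frac{4}{81} = - \frac{21226}{81}$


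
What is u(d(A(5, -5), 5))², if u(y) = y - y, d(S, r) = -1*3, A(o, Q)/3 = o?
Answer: 0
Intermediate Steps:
A(o, Q) = 3*o
d(S, r) = -3
u(y) = 0
u(d(A(5, -5), 5))² = 0² = 0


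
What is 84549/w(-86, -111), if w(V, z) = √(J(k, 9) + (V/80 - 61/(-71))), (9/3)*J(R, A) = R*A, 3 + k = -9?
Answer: -169098*I*√73025630/102853 ≈ -14049.0*I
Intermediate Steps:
k = -12 (k = -3 - 9 = -12)
J(R, A) = A*R/3 (J(R, A) = (R*A)/3 = (A*R)/3 = A*R/3)
w(V, z) = √(-2495/71 + V/80) (w(V, z) = √((⅓)*9*(-12) + (V/80 - 61/(-71))) = √(-36 + (V*(1/80) - 61*(-1/71))) = √(-36 + (V/80 + 61/71)) = √(-36 + (61/71 + V/80)) = √(-2495/71 + V/80))
84549/w(-86, -111) = 84549/((√(-70858000 + 25205*(-86))/1420)) = 84549/((√(-70858000 - 2167630)/1420)) = 84549/((√(-73025630)/1420)) = 84549/(((I*√73025630)/1420)) = 84549/((I*√73025630/1420)) = 84549*(-2*I*√73025630/102853) = -169098*I*√73025630/102853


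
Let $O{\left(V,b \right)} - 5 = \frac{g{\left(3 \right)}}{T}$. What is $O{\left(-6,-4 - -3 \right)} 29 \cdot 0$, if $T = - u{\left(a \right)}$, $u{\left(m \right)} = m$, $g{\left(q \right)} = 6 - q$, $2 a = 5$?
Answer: $0$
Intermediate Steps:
$a = \frac{5}{2}$ ($a = \frac{1}{2} \cdot 5 = \frac{5}{2} \approx 2.5$)
$T = - \frac{5}{2}$ ($T = \left(-1\right) \frac{5}{2} = - \frac{5}{2} \approx -2.5$)
$O{\left(V,b \right)} = \frac{19}{5}$ ($O{\left(V,b \right)} = 5 + \frac{6 - 3}{- \frac{5}{2}} = 5 + \left(6 - 3\right) \left(- \frac{2}{5}\right) = 5 + 3 \left(- \frac{2}{5}\right) = 5 - \frac{6}{5} = \frac{19}{5}$)
$O{\left(-6,-4 - -3 \right)} 29 \cdot 0 = \frac{19}{5} \cdot 29 \cdot 0 = \frac{551}{5} \cdot 0 = 0$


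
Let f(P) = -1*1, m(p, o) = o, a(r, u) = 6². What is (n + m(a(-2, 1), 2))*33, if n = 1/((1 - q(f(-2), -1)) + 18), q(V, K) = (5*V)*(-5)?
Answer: 121/2 ≈ 60.500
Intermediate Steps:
a(r, u) = 36
f(P) = -1
q(V, K) = -25*V
n = -⅙ (n = 1/((1 - (-25)*(-1)) + 18) = 1/((1 - 1*25) + 18) = 1/((1 - 25) + 18) = 1/(-24 + 18) = 1/(-6) = -⅙ ≈ -0.16667)
(n + m(a(-2, 1), 2))*33 = (-⅙ + 2)*33 = (11/6)*33 = 121/2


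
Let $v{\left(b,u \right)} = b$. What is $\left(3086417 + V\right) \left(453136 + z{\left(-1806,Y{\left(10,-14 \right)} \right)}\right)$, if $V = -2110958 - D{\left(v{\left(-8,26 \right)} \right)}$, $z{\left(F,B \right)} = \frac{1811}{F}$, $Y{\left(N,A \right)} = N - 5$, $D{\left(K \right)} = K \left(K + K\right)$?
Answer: $\frac{114024805376065}{258} \approx 4.4196 \cdot 10^{11}$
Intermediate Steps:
$D{\left(K \right)} = 2 K^{2}$ ($D{\left(K \right)} = K 2 K = 2 K^{2}$)
$Y{\left(N,A \right)} = -5 + N$
$V = -2111086$ ($V = -2110958 - 2 \left(-8\right)^{2} = -2110958 - 2 \cdot 64 = -2110958 - 128 = -2111086$)
$\left(3086417 + V\right) \left(453136 + z{\left(-1806,Y{\left(10,-14 \right)} \right)}\right) = \left(3086417 - 2111086\right) \left(453136 + \frac{1811}{-1806}\right) = 975331 \left(453136 + 1811 \left(- \frac{1}{1806}\right)\right) = 975331 \left(453136 - \frac{1811}{1806}\right) = 975331 \cdot \frac{818361805}{1806} = \frac{114024805376065}{258}$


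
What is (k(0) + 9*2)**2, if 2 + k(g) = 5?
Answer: 441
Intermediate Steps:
k(g) = 3 (k(g) = -2 + 5 = 3)
(k(0) + 9*2)**2 = (3 + 9*2)**2 = (3 + 18)**2 = 21**2 = 441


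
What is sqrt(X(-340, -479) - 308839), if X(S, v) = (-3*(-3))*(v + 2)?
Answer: 2*I*sqrt(78283) ≈ 559.58*I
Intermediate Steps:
X(S, v) = 18 + 9*v (X(S, v) = 9*(2 + v) = 18 + 9*v)
sqrt(X(-340, -479) - 308839) = sqrt((18 + 9*(-479)) - 308839) = sqrt((18 - 4311) - 308839) = sqrt(-4293 - 308839) = sqrt(-313132) = 2*I*sqrt(78283)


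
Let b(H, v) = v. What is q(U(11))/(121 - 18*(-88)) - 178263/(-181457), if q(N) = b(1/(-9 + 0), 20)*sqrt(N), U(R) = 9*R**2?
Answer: 7703637/5625167 ≈ 1.3695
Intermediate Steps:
q(N) = 20*sqrt(N)
q(U(11))/(121 - 18*(-88)) - 178263/(-181457) = (20*sqrt(9*11**2))/(121 - 18*(-88)) - 178263/(-181457) = (20*sqrt(9*121))/(121 + 1584) - 178263*(-1/181457) = (20*sqrt(1089))/1705 + 178263/181457 = (20*33)*(1/1705) + 178263/181457 = 660*(1/1705) + 178263/181457 = 12/31 + 178263/181457 = 7703637/5625167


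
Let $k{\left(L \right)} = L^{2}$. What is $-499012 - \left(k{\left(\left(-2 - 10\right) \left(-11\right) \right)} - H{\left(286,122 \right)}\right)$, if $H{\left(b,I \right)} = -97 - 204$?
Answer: $-516737$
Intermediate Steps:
$H{\left(b,I \right)} = -301$ ($H{\left(b,I \right)} = -97 - 204 = -301$)
$-499012 - \left(k{\left(\left(-2 - 10\right) \left(-11\right) \right)} - H{\left(286,122 \right)}\right) = -499012 - \left(\left(\left(-2 - 10\right) \left(-11\right)\right)^{2} - -301\right) = -499012 - \left(\left(\left(-12\right) \left(-11\right)\right)^{2} + 301\right) = -499012 - \left(132^{2} + 301\right) = -499012 - \left(17424 + 301\right) = -499012 - 17725 = -516737$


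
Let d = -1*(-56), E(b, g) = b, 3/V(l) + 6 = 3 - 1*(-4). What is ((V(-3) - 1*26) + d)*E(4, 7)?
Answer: 132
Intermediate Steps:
V(l) = 3 (V(l) = 3/(-6 + (3 - 1*(-4))) = 3/(-6 + (3 + 4)) = 3/(-6 + 7) = 3/1 = 3*1 = 3)
d = 56
((V(-3) - 1*26) + d)*E(4, 7) = ((3 - 1*26) + 56)*4 = ((3 - 26) + 56)*4 = (-23 + 56)*4 = 33*4 = 132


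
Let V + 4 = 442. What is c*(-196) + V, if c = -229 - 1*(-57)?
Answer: 34150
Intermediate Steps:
V = 438 (V = -4 + 442 = 438)
c = -172 (c = -229 + 57 = -172)
c*(-196) + V = -172*(-196) + 438 = 33712 + 438 = 34150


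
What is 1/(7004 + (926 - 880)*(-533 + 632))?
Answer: 1/11558 ≈ 8.6520e-5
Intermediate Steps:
1/(7004 + (926 - 880)*(-533 + 632)) = 1/(7004 + 46*99) = 1/(7004 + 4554) = 1/11558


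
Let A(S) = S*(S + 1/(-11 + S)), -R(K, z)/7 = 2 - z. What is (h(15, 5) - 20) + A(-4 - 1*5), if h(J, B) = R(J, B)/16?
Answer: 5021/80 ≈ 62.763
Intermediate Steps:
R(K, z) = -14 + 7*z (R(K, z) = -7*(2 - z) = -14 + 7*z)
h(J, B) = -7/8 + 7*B/16 (h(J, B) = (-14 + 7*B)/16 = (-14 + 7*B)*(1/16) = -7/8 + 7*B/16)
(h(15, 5) - 20) + A(-4 - 1*5) = ((-7/8 + (7/16)*5) - 20) + (-4 - 1*5)*(1 + (-4 - 1*5)**2 - 11*(-4 - 1*5))/(-11 + (-4 - 1*5)) = ((-7/8 + 35/16) - 20) + (-4 - 5)*(1 + (-4 - 5)**2 - 11*(-4 - 5))/(-11 + (-4 - 5)) = (21/16 - 20) - 9*(1 + (-9)**2 - 11*(-9))/(-11 - 9) = -299/16 - 9*(1 + 81 + 99)/(-20) = -299/16 - 9*(-1/20)*181 = -299/16 + 1629/20 = 5021/80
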